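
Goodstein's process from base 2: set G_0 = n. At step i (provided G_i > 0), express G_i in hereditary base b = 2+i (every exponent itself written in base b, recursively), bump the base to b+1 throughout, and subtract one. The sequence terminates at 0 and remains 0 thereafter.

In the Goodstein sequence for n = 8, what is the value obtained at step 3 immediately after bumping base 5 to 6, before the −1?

93396

base 2: 8 = 2^(2 + 1); at 3: 3^(3 + 1) = 81; next = 80
base 3: 80 = 2·3^3 + 2·3^2 + 2·3 + 2; at 4: 2·4^4 + 2·4^2 + 2·4 + 2 = 554; next = 553
base 4: 553 = 2·4^4 + 2·4^2 + 2·4 + 1; at 5: 2·5^5 + 2·5^2 + 2·5 + 1 = 6311; next = 6310
base 5: 6310 = 2·5^5 + 2·5^2 + 2·5; at 6: 2·6^6 + 2·6^2 + 2·6 = 93396; next = 93395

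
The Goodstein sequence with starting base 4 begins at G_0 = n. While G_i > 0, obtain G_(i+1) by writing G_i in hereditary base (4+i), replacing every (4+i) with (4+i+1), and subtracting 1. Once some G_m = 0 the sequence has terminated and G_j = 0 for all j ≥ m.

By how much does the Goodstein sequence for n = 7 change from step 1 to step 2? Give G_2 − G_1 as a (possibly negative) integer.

0

[0] 7 ≡ 4 + 3 (base 4). Lift 5: 8. −1: 7.
[1] 7 ≡ 5 + 2 (base 5). Lift 6: 8. −1: 7.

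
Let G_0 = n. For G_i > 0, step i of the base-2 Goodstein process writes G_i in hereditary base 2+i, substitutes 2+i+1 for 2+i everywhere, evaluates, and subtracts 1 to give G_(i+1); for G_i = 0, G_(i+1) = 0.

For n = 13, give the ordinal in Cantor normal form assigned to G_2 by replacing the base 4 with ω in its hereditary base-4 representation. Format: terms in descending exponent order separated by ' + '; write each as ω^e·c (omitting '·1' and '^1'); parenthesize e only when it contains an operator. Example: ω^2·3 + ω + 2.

base 2: 13 = 2^(2 + 1) + 2^2 + 1; at 3: 3^(3 + 1) + 3^3 + 1 = 109; next = 108
base 3: 108 = 3^(3 + 1) + 3^3; at 4: 4^(4 + 1) + 4^4 = 1280; next = 1279

ω^(ω + 1) + ω^3·3 + ω^2·3 + ω·3 + 3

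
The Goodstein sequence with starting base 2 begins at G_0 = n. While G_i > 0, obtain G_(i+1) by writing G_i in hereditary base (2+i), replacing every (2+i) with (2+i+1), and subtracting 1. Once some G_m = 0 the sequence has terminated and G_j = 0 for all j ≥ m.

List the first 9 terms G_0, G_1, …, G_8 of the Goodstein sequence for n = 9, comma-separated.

9, 81, 1023, 9842, 140743, 2471826, 50333399, 1162263921, 30000003325

9 —HB2→ 2^(2 + 1) + 1 —bump→ 3^(3 + 1) + 1 = 82 —(−1)→ 81
81 —HB3→ 3^(3 + 1) —bump→ 4^(4 + 1) = 1024 —(−1)→ 1023
1023 —HB4→ 3·4^4 + 3·4^3 + 3·4^2 + 3·4 + 3 —bump→ 3·5^5 + 3·5^3 + 3·5^2 + 3·5 + 3 = 9843 —(−1)→ 9842
9842 —HB5→ 3·5^5 + 3·5^3 + 3·5^2 + 3·5 + 2 —bump→ 3·6^6 + 3·6^3 + 3·6^2 + 3·6 + 2 = 140744 —(−1)→ 140743
140743 —HB6→ 3·6^6 + 3·6^3 + 3·6^2 + 3·6 + 1 —bump→ 3·7^7 + 3·7^3 + 3·7^2 + 3·7 + 1 = 2471827 —(−1)→ 2471826
2471826 —HB7→ 3·7^7 + 3·7^3 + 3·7^2 + 3·7 —bump→ 3·8^8 + 3·8^3 + 3·8^2 + 3·8 = 50333400 —(−1)→ 50333399
50333399 —HB8→ 3·8^8 + 3·8^3 + 3·8^2 + 2·8 + 7 —bump→ 3·9^9 + 3·9^3 + 3·9^2 + 2·9 + 7 = 1162263922 —(−1)→ 1162263921
1162263921 —HB9→ 3·9^9 + 3·9^3 + 3·9^2 + 2·9 + 6 —bump→ 3·10^10 + 3·10^3 + 3·10^2 + 2·10 + 6 = 30000003326 —(−1)→ 30000003325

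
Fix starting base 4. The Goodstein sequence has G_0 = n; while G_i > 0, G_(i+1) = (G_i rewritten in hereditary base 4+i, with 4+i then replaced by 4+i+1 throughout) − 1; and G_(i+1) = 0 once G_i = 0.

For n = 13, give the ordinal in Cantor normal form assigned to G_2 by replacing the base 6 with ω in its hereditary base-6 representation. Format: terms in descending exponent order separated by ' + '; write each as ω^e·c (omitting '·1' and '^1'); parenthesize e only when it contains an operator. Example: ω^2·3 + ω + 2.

ω·2 + 5

G_0 = 13. HB_4(13) = 3·4 + 1. Bump = 16. G_1 = 15.
G_1 = 15. HB_5(15) = 3·5. Bump = 18. G_2 = 17.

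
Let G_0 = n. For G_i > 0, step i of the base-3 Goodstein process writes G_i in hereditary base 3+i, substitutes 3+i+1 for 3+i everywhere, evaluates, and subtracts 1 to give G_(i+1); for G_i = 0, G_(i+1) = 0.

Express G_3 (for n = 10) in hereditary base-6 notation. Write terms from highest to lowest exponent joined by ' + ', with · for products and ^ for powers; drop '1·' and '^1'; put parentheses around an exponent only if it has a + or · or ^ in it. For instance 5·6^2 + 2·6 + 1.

G_0=10  [base 3] 3^2 + 1  →[3↦4]→  4^2 + 1 = 17  −1 ⇒ G_1=16
G_1=16  [base 4] 4^2  →[4↦5]→  5^2 = 25  −1 ⇒ G_2=24
G_2=24  [base 5] 4·5 + 4  →[5↦6]→  4·6 + 4 = 28  −1 ⇒ G_3=27

4·6 + 3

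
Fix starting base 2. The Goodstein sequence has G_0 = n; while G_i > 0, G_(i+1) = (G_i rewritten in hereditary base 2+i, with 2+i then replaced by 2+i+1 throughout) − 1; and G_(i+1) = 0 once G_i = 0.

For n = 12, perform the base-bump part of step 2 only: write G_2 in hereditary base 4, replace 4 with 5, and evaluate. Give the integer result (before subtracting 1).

(0) 12|_2 = 2^(2 + 1) + 2^2 ↦ 3^(3 + 1) + 3^3|_3 = 108 ⇒ 107
(1) 107|_3 = 3^(3 + 1) + 2·3^2 + 2·3 + 2 ↦ 4^(4 + 1) + 2·4^2 + 2·4 + 2|_4 = 1066 ⇒ 1065

15686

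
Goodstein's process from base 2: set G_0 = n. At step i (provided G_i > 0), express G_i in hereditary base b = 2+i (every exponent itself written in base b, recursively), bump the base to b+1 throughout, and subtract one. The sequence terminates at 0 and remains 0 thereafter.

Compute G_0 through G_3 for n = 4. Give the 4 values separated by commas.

4 —HB2→ 2^2 —bump→ 3^3 = 27 —(−1)→ 26
26 —HB3→ 2·3^2 + 2·3 + 2 —bump→ 2·4^2 + 2·4 + 2 = 42 —(−1)→ 41
41 —HB4→ 2·4^2 + 2·4 + 1 —bump→ 2·5^2 + 2·5 + 1 = 61 —(−1)→ 60

4, 26, 41, 60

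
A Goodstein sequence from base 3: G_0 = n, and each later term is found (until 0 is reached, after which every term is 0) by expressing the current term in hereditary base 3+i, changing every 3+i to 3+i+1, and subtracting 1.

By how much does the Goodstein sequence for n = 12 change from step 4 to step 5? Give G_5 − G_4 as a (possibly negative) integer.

14

step 0: 12 = 3^2 + 3; sub 4 for 3: 4^2 + 4; = 20; G_1 = 20−1 = 19
step 1: 19 = 4^2 + 3; sub 5 for 4: 5^2 + 3; = 28; G_2 = 28−1 = 27
step 2: 27 = 5^2 + 2; sub 6 for 5: 6^2 + 2; = 38; G_3 = 38−1 = 37
step 3: 37 = 6^2 + 1; sub 7 for 6: 7^2 + 1; = 50; G_4 = 50−1 = 49
step 4: 49 = 7^2; sub 8 for 7: 8^2; = 64; G_5 = 64−1 = 63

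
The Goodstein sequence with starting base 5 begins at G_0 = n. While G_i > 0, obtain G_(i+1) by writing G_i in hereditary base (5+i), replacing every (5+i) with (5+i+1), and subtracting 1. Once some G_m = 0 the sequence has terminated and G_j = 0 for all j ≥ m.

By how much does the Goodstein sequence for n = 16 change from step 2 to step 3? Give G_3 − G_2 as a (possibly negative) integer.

step 0: 16 = 3·5 + 1; sub 6 for 5: 3·6 + 1; = 19; G_1 = 19−1 = 18
step 1: 18 = 3·6; sub 7 for 6: 3·7; = 21; G_2 = 21−1 = 20
step 2: 20 = 2·7 + 6; sub 8 for 7: 2·8 + 6; = 22; G_3 = 22−1 = 21

1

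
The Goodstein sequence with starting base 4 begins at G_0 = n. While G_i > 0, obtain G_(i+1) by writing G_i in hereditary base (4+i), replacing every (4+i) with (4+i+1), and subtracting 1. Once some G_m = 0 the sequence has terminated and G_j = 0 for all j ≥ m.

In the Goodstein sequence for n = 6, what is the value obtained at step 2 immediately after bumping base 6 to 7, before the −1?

7

base 4: 6 = 4 + 2; at 5: 5 + 2 = 7; next = 6
base 5: 6 = 5 + 1; at 6: 6 + 1 = 7; next = 6
base 6: 6 = 6; at 7: 7 = 7; next = 6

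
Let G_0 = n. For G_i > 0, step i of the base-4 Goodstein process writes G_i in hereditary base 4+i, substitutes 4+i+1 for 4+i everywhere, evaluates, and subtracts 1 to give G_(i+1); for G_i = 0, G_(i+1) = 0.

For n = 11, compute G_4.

G_0=11  [base 4] 2·4 + 3  →[4↦5]→  2·5 + 3 = 13  −1 ⇒ G_1=12
G_1=12  [base 5] 2·5 + 2  →[5↦6]→  2·6 + 2 = 14  −1 ⇒ G_2=13
G_2=13  [base 6] 2·6 + 1  →[6↦7]→  2·7 + 1 = 15  −1 ⇒ G_3=14
G_3=14  [base 7] 2·7  →[7↦8]→  2·8 = 16  −1 ⇒ G_4=15
G_4=15  [base 8] 8 + 7  →[8↦9]→  9 + 7 = 16  −1 ⇒ G_5=15

15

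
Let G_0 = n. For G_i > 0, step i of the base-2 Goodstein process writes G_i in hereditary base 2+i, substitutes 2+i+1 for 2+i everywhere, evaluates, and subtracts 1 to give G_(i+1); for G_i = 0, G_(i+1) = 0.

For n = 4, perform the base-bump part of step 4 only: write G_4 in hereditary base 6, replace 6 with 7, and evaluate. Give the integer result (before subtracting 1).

110

step 0: 4 = 2^2; sub 3 for 2: 3^3; = 27; G_1 = 27−1 = 26
step 1: 26 = 2·3^2 + 2·3 + 2; sub 4 for 3: 2·4^2 + 2·4 + 2; = 42; G_2 = 42−1 = 41
step 2: 41 = 2·4^2 + 2·4 + 1; sub 5 for 4: 2·5^2 + 2·5 + 1; = 61; G_3 = 61−1 = 60
step 3: 60 = 2·5^2 + 2·5; sub 6 for 5: 2·6^2 + 2·6; = 84; G_4 = 84−1 = 83
step 4: 83 = 2·6^2 + 6 + 5; sub 7 for 6: 2·7^2 + 7 + 5; = 110; G_5 = 110−1 = 109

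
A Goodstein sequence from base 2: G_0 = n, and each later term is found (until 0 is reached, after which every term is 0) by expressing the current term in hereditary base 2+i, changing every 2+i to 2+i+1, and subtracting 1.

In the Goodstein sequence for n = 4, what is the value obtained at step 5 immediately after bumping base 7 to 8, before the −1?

(0) 4|_2 = 2^2 ↦ 3^3|_3 = 27 ⇒ 26
(1) 26|_3 = 2·3^2 + 2·3 + 2 ↦ 2·4^2 + 2·4 + 2|_4 = 42 ⇒ 41
(2) 41|_4 = 2·4^2 + 2·4 + 1 ↦ 2·5^2 + 2·5 + 1|_5 = 61 ⇒ 60
(3) 60|_5 = 2·5^2 + 2·5 ↦ 2·6^2 + 2·6|_6 = 84 ⇒ 83
(4) 83|_6 = 2·6^2 + 6 + 5 ↦ 2·7^2 + 7 + 5|_7 = 110 ⇒ 109

140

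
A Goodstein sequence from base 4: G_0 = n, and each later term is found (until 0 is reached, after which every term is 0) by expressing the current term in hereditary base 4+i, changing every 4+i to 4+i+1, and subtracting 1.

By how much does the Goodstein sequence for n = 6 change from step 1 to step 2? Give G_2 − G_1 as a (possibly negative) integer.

0

step 0: 6 = 4 + 2; sub 5 for 4: 5 + 2; = 7; G_1 = 7−1 = 6
step 1: 6 = 5 + 1; sub 6 for 5: 6 + 1; = 7; G_2 = 7−1 = 6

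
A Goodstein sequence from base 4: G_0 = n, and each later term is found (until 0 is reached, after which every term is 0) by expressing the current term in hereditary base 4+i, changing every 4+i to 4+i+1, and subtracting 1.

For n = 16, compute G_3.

[0] 16 ≡ 4^2 (base 4). Lift 5: 25. −1: 24.
[1] 24 ≡ 4·5 + 4 (base 5). Lift 6: 28. −1: 27.
[2] 27 ≡ 4·6 + 3 (base 6). Lift 7: 31. −1: 30.

30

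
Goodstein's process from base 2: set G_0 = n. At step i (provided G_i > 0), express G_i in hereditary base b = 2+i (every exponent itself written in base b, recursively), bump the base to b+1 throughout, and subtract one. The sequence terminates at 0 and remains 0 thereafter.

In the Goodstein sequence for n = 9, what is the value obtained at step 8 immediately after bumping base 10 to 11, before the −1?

855935016216

G_0 = 9. HB_2(9) = 2^(2 + 1) + 1. Bump = 82. G_1 = 81.
G_1 = 81. HB_3(81) = 3^(3 + 1). Bump = 1024. G_2 = 1023.
G_2 = 1023. HB_4(1023) = 3·4^4 + 3·4^3 + 3·4^2 + 3·4 + 3. Bump = 9843. G_3 = 9842.
G_3 = 9842. HB_5(9842) = 3·5^5 + 3·5^3 + 3·5^2 + 3·5 + 2. Bump = 140744. G_4 = 140743.
G_4 = 140743. HB_6(140743) = 3·6^6 + 3·6^3 + 3·6^2 + 3·6 + 1. Bump = 2471827. G_5 = 2471826.
G_5 = 2471826. HB_7(2471826) = 3·7^7 + 3·7^3 + 3·7^2 + 3·7. Bump = 50333400. G_6 = 50333399.
G_6 = 50333399. HB_8(50333399) = 3·8^8 + 3·8^3 + 3·8^2 + 2·8 + 7. Bump = 1162263922. G_7 = 1162263921.
G_7 = 1162263921. HB_9(1162263921) = 3·9^9 + 3·9^3 + 3·9^2 + 2·9 + 6. Bump = 30000003326. G_8 = 30000003325.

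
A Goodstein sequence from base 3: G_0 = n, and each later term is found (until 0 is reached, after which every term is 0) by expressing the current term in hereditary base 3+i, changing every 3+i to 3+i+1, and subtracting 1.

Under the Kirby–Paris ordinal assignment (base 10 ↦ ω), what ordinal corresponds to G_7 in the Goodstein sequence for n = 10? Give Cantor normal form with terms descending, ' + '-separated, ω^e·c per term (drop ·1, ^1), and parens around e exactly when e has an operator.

(0) 10|_3 = 3^2 + 1 ↦ 4^2 + 1|_4 = 17 ⇒ 16
(1) 16|_4 = 4^2 ↦ 5^2|_5 = 25 ⇒ 24
(2) 24|_5 = 4·5 + 4 ↦ 4·6 + 4|_6 = 28 ⇒ 27
(3) 27|_6 = 4·6 + 3 ↦ 4·7 + 3|_7 = 31 ⇒ 30
(4) 30|_7 = 4·7 + 2 ↦ 4·8 + 2|_8 = 34 ⇒ 33
(5) 33|_8 = 4·8 + 1 ↦ 4·9 + 1|_9 = 37 ⇒ 36
(6) 36|_9 = 4·9 ↦ 4·10|_10 = 40 ⇒ 39

ω·3 + 9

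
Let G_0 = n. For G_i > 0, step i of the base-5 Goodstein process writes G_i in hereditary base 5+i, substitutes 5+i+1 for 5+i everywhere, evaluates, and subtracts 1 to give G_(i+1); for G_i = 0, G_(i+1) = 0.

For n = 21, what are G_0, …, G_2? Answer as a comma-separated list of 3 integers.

21, 24, 27

base 5: 21 = 4·5 + 1; at 6: 4·6 + 1 = 25; next = 24
base 6: 24 = 4·6; at 7: 4·7 = 28; next = 27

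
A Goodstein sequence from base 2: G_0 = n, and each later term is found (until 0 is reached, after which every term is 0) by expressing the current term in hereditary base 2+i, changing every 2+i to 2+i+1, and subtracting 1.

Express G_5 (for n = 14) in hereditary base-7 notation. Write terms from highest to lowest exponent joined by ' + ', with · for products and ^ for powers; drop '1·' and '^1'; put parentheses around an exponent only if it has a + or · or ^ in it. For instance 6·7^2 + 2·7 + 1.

[0] 14 ≡ 2^(2 + 1) + 2^2 + 2 (base 2). Lift 3: 111. −1: 110.
[1] 110 ≡ 3^(3 + 1) + 3^3 + 2 (base 3). Lift 4: 1282. −1: 1281.
[2] 1281 ≡ 4^(4 + 1) + 4^4 + 1 (base 4). Lift 5: 18751. −1: 18750.
[3] 18750 ≡ 5^(5 + 1) + 5^5 (base 5). Lift 6: 326592. −1: 326591.
[4] 326591 ≡ 6^(6 + 1) + 5·6^5 + 5·6^4 + 5·6^3 + 5·6^2 + 5·6 + 5 (base 6). Lift 7: 5862841. −1: 5862840.

7^(7 + 1) + 5·7^5 + 5·7^4 + 5·7^3 + 5·7^2 + 5·7 + 4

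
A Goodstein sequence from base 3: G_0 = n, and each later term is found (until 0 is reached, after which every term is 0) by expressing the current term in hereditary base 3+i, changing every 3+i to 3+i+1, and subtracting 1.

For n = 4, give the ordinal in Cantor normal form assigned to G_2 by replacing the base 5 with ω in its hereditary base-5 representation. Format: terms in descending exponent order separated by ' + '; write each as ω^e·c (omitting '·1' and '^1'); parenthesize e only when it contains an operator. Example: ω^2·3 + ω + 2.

G_0=4  [base 3] 3 + 1  →[3↦4]→  4 + 1 = 5  −1 ⇒ G_1=4
G_1=4  [base 4] 4  →[4↦5]→  5 = 5  −1 ⇒ G_2=4
G_2=4  [base 5] 4  →[5↦6]→  4 = 4  −1 ⇒ G_3=3

4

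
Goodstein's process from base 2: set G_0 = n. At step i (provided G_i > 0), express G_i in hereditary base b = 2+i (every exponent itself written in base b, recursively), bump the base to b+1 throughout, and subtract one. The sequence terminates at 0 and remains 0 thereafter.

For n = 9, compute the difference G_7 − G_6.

i=0: 9 = 2^(2 + 1) + 1 (b=2); 2→3: 3^(3 + 1) + 1 = 82; 82−1 = 81
i=1: 81 = 3^(3 + 1) (b=3); 3→4: 4^(4 + 1) = 1024; 1024−1 = 1023
i=2: 1023 = 3·4^4 + 3·4^3 + 3·4^2 + 3·4 + 3 (b=4); 4→5: 3·5^5 + 3·5^3 + 3·5^2 + 3·5 + 3 = 9843; 9843−1 = 9842
i=3: 9842 = 3·5^5 + 3·5^3 + 3·5^2 + 3·5 + 2 (b=5); 5→6: 3·6^6 + 3·6^3 + 3·6^2 + 3·6 + 2 = 140744; 140744−1 = 140743
i=4: 140743 = 3·6^6 + 3·6^3 + 3·6^2 + 3·6 + 1 (b=6); 6→7: 3·7^7 + 3·7^3 + 3·7^2 + 3·7 + 1 = 2471827; 2471827−1 = 2471826
i=5: 2471826 = 3·7^7 + 3·7^3 + 3·7^2 + 3·7 (b=7); 7→8: 3·8^8 + 3·8^3 + 3·8^2 + 3·8 = 50333400; 50333400−1 = 50333399
i=6: 50333399 = 3·8^8 + 3·8^3 + 3·8^2 + 2·8 + 7 (b=8); 8→9: 3·9^9 + 3·9^3 + 3·9^2 + 2·9 + 7 = 1162263922; 1162263922−1 = 1162263921

1111930522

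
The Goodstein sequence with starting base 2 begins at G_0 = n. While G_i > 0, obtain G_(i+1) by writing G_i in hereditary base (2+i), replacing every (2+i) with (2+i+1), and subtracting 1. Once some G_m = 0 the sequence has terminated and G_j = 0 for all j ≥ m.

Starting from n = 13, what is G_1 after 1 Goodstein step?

base 2: 13 = 2^(2 + 1) + 2^2 + 1; at 3: 3^(3 + 1) + 3^3 + 1 = 109; next = 108
base 3: 108 = 3^(3 + 1) + 3^3; at 4: 4^(4 + 1) + 4^4 = 1280; next = 1279

108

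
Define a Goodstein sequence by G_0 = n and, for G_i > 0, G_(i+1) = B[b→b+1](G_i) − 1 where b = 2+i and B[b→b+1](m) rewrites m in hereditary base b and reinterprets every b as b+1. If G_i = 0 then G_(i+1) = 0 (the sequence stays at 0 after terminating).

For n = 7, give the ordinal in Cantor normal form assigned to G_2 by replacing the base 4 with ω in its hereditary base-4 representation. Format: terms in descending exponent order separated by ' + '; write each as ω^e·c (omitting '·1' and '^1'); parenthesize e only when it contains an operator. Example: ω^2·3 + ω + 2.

ω^ω + 3

(0) 7|_2 = 2^2 + 2 + 1 ↦ 3^3 + 3 + 1|_3 = 31 ⇒ 30
(1) 30|_3 = 3^3 + 3 ↦ 4^4 + 4|_4 = 260 ⇒ 259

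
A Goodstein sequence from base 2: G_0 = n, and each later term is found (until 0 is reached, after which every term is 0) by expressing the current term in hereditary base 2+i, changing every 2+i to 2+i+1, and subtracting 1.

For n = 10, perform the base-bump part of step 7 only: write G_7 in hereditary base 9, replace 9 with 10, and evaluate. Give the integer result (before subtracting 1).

(0) 10|_2 = 2^(2 + 1) + 2 ↦ 3^(3 + 1) + 3|_3 = 84 ⇒ 83
(1) 83|_3 = 3^(3 + 1) + 2 ↦ 4^(4 + 1) + 2|_4 = 1026 ⇒ 1025
(2) 1025|_4 = 4^(4 + 1) + 1 ↦ 5^(5 + 1) + 1|_5 = 15626 ⇒ 15625
(3) 15625|_5 = 5^(5 + 1) ↦ 6^(6 + 1)|_6 = 279936 ⇒ 279935
(4) 279935|_6 = 5·6^6 + 5·6^5 + 5·6^4 + 5·6^3 + 5·6^2 + 5·6 + 5 ↦ 5·7^7 + 5·7^5 + 5·7^4 + 5·7^3 + 5·7^2 + 5·7 + 5|_7 = 4215755 ⇒ 4215754
(5) 4215754|_7 = 5·7^7 + 5·7^5 + 5·7^4 + 5·7^3 + 5·7^2 + 5·7 + 4 ↦ 5·8^8 + 5·8^5 + 5·8^4 + 5·8^3 + 5·8^2 + 5·8 + 4|_8 = 84073324 ⇒ 84073323
(6) 84073323|_8 = 5·8^8 + 5·8^5 + 5·8^4 + 5·8^3 + 5·8^2 + 5·8 + 3 ↦ 5·9^9 + 5·9^5 + 5·9^4 + 5·9^3 + 5·9^2 + 5·9 + 3|_9 = 1937434593 ⇒ 1937434592
(7) 1937434592|_9 = 5·9^9 + 5·9^5 + 5·9^4 + 5·9^3 + 5·9^2 + 5·9 + 2 ↦ 5·10^10 + 5·10^5 + 5·10^4 + 5·10^3 + 5·10^2 + 5·10 + 2|_10 = 50000555552 ⇒ 50000555551

50000555552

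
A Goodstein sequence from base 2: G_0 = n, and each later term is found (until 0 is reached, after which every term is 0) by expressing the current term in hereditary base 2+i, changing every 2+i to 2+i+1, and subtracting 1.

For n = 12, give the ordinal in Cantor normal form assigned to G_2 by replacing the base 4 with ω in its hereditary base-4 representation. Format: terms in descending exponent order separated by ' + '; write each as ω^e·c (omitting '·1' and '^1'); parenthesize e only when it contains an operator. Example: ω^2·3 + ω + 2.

i=0: 12 = 2^(2 + 1) + 2^2 (b=2); 2→3: 3^(3 + 1) + 3^3 = 108; 108−1 = 107
i=1: 107 = 3^(3 + 1) + 2·3^2 + 2·3 + 2 (b=3); 3→4: 4^(4 + 1) + 2·4^2 + 2·4 + 2 = 1066; 1066−1 = 1065
i=2: 1065 = 4^(4 + 1) + 2·4^2 + 2·4 + 1 (b=4); 4→5: 5^(5 + 1) + 2·5^2 + 2·5 + 1 = 15686; 15686−1 = 15685

ω^(ω + 1) + ω^2·2 + ω·2 + 1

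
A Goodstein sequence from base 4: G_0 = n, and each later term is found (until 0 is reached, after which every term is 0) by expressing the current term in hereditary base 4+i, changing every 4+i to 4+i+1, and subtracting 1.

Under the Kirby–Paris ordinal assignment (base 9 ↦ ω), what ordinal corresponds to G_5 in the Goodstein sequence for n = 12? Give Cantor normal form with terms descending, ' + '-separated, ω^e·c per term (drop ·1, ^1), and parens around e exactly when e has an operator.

G_0 = 12. HB_4(12) = 3·4. Bump = 15. G_1 = 14.
G_1 = 14. HB_5(14) = 2·5 + 4. Bump = 16. G_2 = 15.
G_2 = 15. HB_6(15) = 2·6 + 3. Bump = 17. G_3 = 16.
G_3 = 16. HB_7(16) = 2·7 + 2. Bump = 18. G_4 = 17.
G_4 = 17. HB_8(17) = 2·8 + 1. Bump = 19. G_5 = 18.

ω·2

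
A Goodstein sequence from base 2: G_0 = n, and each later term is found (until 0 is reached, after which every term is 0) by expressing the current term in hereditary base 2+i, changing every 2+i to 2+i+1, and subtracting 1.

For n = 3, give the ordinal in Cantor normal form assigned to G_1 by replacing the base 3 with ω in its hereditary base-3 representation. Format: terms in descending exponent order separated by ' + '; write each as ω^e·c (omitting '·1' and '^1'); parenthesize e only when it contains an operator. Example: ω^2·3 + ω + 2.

(0) 3|_2 = 2 + 1 ↦ 3 + 1|_3 = 4 ⇒ 3
(1) 3|_3 = 3 ↦ 4|_4 = 4 ⇒ 3

ω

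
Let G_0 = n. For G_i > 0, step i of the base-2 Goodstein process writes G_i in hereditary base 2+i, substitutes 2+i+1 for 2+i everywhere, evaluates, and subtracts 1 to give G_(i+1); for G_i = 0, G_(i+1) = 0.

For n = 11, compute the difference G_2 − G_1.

step 0: 11 = 2^(2 + 1) + 2 + 1; sub 3 for 2: 3^(3 + 1) + 3 + 1; = 85; G_1 = 85−1 = 84
step 1: 84 = 3^(3 + 1) + 3; sub 4 for 3: 4^(4 + 1) + 4; = 1028; G_2 = 1028−1 = 1027

943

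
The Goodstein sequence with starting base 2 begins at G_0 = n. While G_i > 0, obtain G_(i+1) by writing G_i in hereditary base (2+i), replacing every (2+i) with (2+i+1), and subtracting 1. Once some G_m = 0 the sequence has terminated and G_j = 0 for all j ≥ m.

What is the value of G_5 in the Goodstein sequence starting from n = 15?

(0) 15|_2 = 2^(2 + 1) + 2^2 + 2 + 1 ↦ 3^(3 + 1) + 3^3 + 3 + 1|_3 = 112 ⇒ 111
(1) 111|_3 = 3^(3 + 1) + 3^3 + 3 ↦ 4^(4 + 1) + 4^4 + 4|_4 = 1284 ⇒ 1283
(2) 1283|_4 = 4^(4 + 1) + 4^4 + 3 ↦ 5^(5 + 1) + 5^5 + 3|_5 = 18753 ⇒ 18752
(3) 18752|_5 = 5^(5 + 1) + 5^5 + 2 ↦ 6^(6 + 1) + 6^6 + 2|_6 = 326594 ⇒ 326593
(4) 326593|_6 = 6^(6 + 1) + 6^6 + 1 ↦ 7^(7 + 1) + 7^7 + 1|_7 = 6588345 ⇒ 6588344
(5) 6588344|_7 = 7^(7 + 1) + 7^7 ↦ 8^(8 + 1) + 8^8|_8 = 150994944 ⇒ 150994943

6588344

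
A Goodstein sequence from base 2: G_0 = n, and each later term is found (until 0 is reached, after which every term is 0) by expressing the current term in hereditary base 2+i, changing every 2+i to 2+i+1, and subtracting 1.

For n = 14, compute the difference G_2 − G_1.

1171

step 0: 14 = 2^(2 + 1) + 2^2 + 2; sub 3 for 2: 3^(3 + 1) + 3^3 + 3; = 111; G_1 = 111−1 = 110
step 1: 110 = 3^(3 + 1) + 3^3 + 2; sub 4 for 3: 4^(4 + 1) + 4^4 + 2; = 1282; G_2 = 1282−1 = 1281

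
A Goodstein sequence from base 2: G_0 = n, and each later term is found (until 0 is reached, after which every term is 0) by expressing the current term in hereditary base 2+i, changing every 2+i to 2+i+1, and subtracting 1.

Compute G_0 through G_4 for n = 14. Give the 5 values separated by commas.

step 0: 14 = 2^(2 + 1) + 2^2 + 2; sub 3 for 2: 3^(3 + 1) + 3^3 + 3; = 111; G_1 = 111−1 = 110
step 1: 110 = 3^(3 + 1) + 3^3 + 2; sub 4 for 3: 4^(4 + 1) + 4^4 + 2; = 1282; G_2 = 1282−1 = 1281
step 2: 1281 = 4^(4 + 1) + 4^4 + 1; sub 5 for 4: 5^(5 + 1) + 5^5 + 1; = 18751; G_3 = 18751−1 = 18750
step 3: 18750 = 5^(5 + 1) + 5^5; sub 6 for 5: 6^(6 + 1) + 6^6; = 326592; G_4 = 326592−1 = 326591

14, 110, 1281, 18750, 326591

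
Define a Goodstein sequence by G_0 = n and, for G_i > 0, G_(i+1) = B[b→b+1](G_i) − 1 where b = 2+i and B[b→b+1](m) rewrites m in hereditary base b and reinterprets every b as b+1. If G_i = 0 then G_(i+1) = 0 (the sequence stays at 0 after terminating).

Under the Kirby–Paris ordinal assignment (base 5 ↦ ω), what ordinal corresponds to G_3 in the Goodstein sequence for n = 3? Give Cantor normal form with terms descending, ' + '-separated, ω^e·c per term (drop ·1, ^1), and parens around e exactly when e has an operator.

i=0: 3 = 2 + 1 (b=2); 2→3: 3 + 1 = 4; 4−1 = 3
i=1: 3 = 3 (b=3); 3→4: 4 = 4; 4−1 = 3
i=2: 3 = 3 (b=4); 4→5: 3 = 3; 3−1 = 2
i=3: 2 = 2 (b=5); 5→6: 2 = 2; 2−1 = 1

2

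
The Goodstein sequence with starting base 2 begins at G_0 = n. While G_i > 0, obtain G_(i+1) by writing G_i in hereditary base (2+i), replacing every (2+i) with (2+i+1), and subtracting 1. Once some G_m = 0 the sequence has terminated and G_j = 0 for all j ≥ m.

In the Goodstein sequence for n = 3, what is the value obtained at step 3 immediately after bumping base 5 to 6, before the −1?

2

base 2: 3 = 2 + 1; at 3: 3 + 1 = 4; next = 3
base 3: 3 = 3; at 4: 4 = 4; next = 3
base 4: 3 = 3; at 5: 3 = 3; next = 2
base 5: 2 = 2; at 6: 2 = 2; next = 1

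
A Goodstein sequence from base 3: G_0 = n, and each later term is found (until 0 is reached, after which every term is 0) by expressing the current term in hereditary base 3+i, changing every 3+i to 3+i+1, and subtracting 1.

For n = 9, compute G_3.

G_0 = 9. HB_3(9) = 3^2. Bump = 16. G_1 = 15.
G_1 = 15. HB_4(15) = 3·4 + 3. Bump = 18. G_2 = 17.
G_2 = 17. HB_5(17) = 3·5 + 2. Bump = 20. G_3 = 19.
G_3 = 19. HB_6(19) = 3·6 + 1. Bump = 22. G_4 = 21.

19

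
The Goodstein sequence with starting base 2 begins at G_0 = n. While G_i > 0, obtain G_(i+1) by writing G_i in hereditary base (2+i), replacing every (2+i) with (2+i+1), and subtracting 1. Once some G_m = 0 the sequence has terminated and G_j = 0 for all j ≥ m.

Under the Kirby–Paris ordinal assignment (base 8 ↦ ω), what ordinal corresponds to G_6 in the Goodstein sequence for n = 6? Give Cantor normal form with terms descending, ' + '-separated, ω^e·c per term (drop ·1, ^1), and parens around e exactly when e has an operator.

step 0: 6 = 2^2 + 2; sub 3 for 2: 3^3 + 3; = 30; G_1 = 30−1 = 29
step 1: 29 = 3^3 + 2; sub 4 for 3: 4^4 + 2; = 258; G_2 = 258−1 = 257
step 2: 257 = 4^4 + 1; sub 5 for 4: 5^5 + 1; = 3126; G_3 = 3126−1 = 3125
step 3: 3125 = 5^5; sub 6 for 5: 6^6; = 46656; G_4 = 46656−1 = 46655
step 4: 46655 = 5·6^5 + 5·6^4 + 5·6^3 + 5·6^2 + 5·6 + 5; sub 7 for 6: 5·7^5 + 5·7^4 + 5·7^3 + 5·7^2 + 5·7 + 5; = 98040; G_5 = 98040−1 = 98039
step 5: 98039 = 5·7^5 + 5·7^4 + 5·7^3 + 5·7^2 + 5·7 + 4; sub 8 for 7: 5·8^5 + 5·8^4 + 5·8^3 + 5·8^2 + 5·8 + 4; = 187244; G_6 = 187244−1 = 187243
step 6: 187243 = 5·8^5 + 5·8^4 + 5·8^3 + 5·8^2 + 5·8 + 3; sub 9 for 8: 5·9^5 + 5·9^4 + 5·9^3 + 5·9^2 + 5·9 + 3; = 332148; G_7 = 332148−1 = 332147

ω^5·5 + ω^4·5 + ω^3·5 + ω^2·5 + ω·5 + 3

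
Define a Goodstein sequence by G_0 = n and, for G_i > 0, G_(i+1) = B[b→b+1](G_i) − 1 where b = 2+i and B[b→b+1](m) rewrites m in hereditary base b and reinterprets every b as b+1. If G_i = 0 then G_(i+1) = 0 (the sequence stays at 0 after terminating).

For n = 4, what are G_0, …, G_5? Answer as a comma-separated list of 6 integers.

4, 26, 41, 60, 83, 109

i=0: 4 = 2^2 (b=2); 2→3: 3^3 = 27; 27−1 = 26
i=1: 26 = 2·3^2 + 2·3 + 2 (b=3); 3→4: 2·4^2 + 2·4 + 2 = 42; 42−1 = 41
i=2: 41 = 2·4^2 + 2·4 + 1 (b=4); 4→5: 2·5^2 + 2·5 + 1 = 61; 61−1 = 60
i=3: 60 = 2·5^2 + 2·5 (b=5); 5→6: 2·6^2 + 2·6 = 84; 84−1 = 83
i=4: 83 = 2·6^2 + 6 + 5 (b=6); 6→7: 2·7^2 + 7 + 5 = 110; 110−1 = 109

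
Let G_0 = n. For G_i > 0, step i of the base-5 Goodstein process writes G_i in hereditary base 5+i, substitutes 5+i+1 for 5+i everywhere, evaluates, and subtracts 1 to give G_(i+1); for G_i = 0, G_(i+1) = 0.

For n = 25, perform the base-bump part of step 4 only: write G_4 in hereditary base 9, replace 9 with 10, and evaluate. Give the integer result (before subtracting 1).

25 —HB5→ 5^2 —bump→ 6^2 = 36 —(−1)→ 35
35 —HB6→ 5·6 + 5 —bump→ 5·7 + 5 = 40 —(−1)→ 39
39 —HB7→ 5·7 + 4 —bump→ 5·8 + 4 = 44 —(−1)→ 43
43 —HB8→ 5·8 + 3 —bump→ 5·9 + 3 = 48 —(−1)→ 47
47 —HB9→ 5·9 + 2 —bump→ 5·10 + 2 = 52 —(−1)→ 51

52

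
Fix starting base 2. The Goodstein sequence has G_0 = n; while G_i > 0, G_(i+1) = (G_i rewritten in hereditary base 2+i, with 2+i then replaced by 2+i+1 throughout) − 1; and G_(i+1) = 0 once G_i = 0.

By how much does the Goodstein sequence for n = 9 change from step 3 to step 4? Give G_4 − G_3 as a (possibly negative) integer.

G_0=9  [base 2] 2^(2 + 1) + 1  →[2↦3]→  3^(3 + 1) + 1 = 82  −1 ⇒ G_1=81
G_1=81  [base 3] 3^(3 + 1)  →[3↦4]→  4^(4 + 1) = 1024  −1 ⇒ G_2=1023
G_2=1023  [base 4] 3·4^4 + 3·4^3 + 3·4^2 + 3·4 + 3  →[4↦5]→  3·5^5 + 3·5^3 + 3·5^2 + 3·5 + 3 = 9843  −1 ⇒ G_3=9842
G_3=9842  [base 5] 3·5^5 + 3·5^3 + 3·5^2 + 3·5 + 2  →[5↦6]→  3·6^6 + 3·6^3 + 3·6^2 + 3·6 + 2 = 140744  −1 ⇒ G_4=140743

130901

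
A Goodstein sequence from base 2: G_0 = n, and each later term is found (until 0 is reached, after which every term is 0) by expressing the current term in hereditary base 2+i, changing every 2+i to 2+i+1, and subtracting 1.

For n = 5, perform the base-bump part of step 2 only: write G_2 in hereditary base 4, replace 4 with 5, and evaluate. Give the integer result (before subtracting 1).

step 0: 5 = 2^2 + 1; sub 3 for 2: 3^3 + 1; = 28; G_1 = 28−1 = 27
step 1: 27 = 3^3; sub 4 for 3: 4^4; = 256; G_2 = 256−1 = 255

468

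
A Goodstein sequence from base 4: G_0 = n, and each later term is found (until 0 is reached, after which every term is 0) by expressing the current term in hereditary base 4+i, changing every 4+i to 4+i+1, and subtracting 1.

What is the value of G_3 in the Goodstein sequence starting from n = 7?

7

G_0=7  [base 4] 4 + 3  →[4↦5]→  5 + 3 = 8  −1 ⇒ G_1=7
G_1=7  [base 5] 5 + 2  →[5↦6]→  6 + 2 = 8  −1 ⇒ G_2=7
G_2=7  [base 6] 6 + 1  →[6↦7]→  7 + 1 = 8  −1 ⇒ G_3=7
G_3=7  [base 7] 7  →[7↦8]→  8 = 8  −1 ⇒ G_4=7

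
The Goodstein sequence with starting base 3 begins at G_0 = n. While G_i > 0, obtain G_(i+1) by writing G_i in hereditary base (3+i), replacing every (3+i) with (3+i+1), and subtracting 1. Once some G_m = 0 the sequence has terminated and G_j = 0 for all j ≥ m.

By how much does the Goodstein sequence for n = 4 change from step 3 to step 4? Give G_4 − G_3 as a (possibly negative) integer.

step 0: 4 = 3 + 1; sub 4 for 3: 4 + 1; = 5; G_1 = 5−1 = 4
step 1: 4 = 4; sub 5 for 4: 5; = 5; G_2 = 5−1 = 4
step 2: 4 = 4; sub 6 for 5: 4; = 4; G_3 = 4−1 = 3
step 3: 3 = 3; sub 7 for 6: 3; = 3; G_4 = 3−1 = 2

-1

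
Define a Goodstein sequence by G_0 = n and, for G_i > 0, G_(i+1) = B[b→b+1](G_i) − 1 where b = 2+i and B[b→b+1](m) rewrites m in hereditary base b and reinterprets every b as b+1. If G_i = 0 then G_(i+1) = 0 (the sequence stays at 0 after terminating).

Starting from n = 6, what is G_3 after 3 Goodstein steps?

3125

(0) 6|_2 = 2^2 + 2 ↦ 3^3 + 3|_3 = 30 ⇒ 29
(1) 29|_3 = 3^3 + 2 ↦ 4^4 + 2|_4 = 258 ⇒ 257
(2) 257|_4 = 4^4 + 1 ↦ 5^5 + 1|_5 = 3126 ⇒ 3125
(3) 3125|_5 = 5^5 ↦ 6^6|_6 = 46656 ⇒ 46655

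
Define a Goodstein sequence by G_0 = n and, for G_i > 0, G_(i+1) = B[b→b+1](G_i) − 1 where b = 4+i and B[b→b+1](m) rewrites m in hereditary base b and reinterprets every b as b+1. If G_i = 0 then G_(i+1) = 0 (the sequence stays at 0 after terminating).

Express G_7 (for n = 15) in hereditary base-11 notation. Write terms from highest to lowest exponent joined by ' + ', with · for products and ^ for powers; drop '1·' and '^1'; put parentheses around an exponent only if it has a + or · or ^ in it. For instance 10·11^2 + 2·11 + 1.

2·11 + 4

15 —HB4→ 3·4 + 3 —bump→ 3·5 + 3 = 18 —(−1)→ 17
17 —HB5→ 3·5 + 2 —bump→ 3·6 + 2 = 20 —(−1)→ 19
19 —HB6→ 3·6 + 1 —bump→ 3·7 + 1 = 22 —(−1)→ 21
21 —HB7→ 3·7 —bump→ 3·8 = 24 —(−1)→ 23
23 —HB8→ 2·8 + 7 —bump→ 2·9 + 7 = 25 —(−1)→ 24
24 —HB9→ 2·9 + 6 —bump→ 2·10 + 6 = 26 —(−1)→ 25
25 —HB10→ 2·10 + 5 —bump→ 2·11 + 5 = 27 —(−1)→ 26
26 —HB11→ 2·11 + 4 —bump→ 2·12 + 4 = 28 —(−1)→ 27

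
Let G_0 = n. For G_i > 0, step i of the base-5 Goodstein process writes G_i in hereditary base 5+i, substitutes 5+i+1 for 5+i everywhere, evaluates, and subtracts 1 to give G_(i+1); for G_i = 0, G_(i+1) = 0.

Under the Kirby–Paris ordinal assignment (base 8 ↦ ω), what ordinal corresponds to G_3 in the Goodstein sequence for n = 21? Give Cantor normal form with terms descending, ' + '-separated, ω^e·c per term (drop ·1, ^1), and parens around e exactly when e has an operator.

ω·3 + 5

(0) 21|_5 = 4·5 + 1 ↦ 4·6 + 1|_6 = 25 ⇒ 24
(1) 24|_6 = 4·6 ↦ 4·7|_7 = 28 ⇒ 27
(2) 27|_7 = 3·7 + 6 ↦ 3·8 + 6|_8 = 30 ⇒ 29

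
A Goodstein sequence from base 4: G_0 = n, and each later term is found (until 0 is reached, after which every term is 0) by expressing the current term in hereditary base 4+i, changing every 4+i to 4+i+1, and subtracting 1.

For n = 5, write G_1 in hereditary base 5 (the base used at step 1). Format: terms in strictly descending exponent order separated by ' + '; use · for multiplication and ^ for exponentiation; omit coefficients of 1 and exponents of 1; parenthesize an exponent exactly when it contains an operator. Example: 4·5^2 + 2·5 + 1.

5 —HB4→ 4 + 1 —bump→ 5 + 1 = 6 —(−1)→ 5
5 —HB5→ 5 —bump→ 6 = 6 —(−1)→ 5

5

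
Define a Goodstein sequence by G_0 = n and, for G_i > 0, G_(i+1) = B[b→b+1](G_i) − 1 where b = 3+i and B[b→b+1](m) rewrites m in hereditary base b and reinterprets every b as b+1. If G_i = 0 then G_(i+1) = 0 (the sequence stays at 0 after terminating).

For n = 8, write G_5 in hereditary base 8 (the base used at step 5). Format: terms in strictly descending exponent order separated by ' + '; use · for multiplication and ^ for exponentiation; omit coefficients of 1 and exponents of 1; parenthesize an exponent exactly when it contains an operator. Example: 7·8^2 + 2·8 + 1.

8 + 3

(0) 8|_3 = 2·3 + 2 ↦ 2·4 + 2|_4 = 10 ⇒ 9
(1) 9|_4 = 2·4 + 1 ↦ 2·5 + 1|_5 = 11 ⇒ 10
(2) 10|_5 = 2·5 ↦ 2·6|_6 = 12 ⇒ 11
(3) 11|_6 = 6 + 5 ↦ 7 + 5|_7 = 12 ⇒ 11
(4) 11|_7 = 7 + 4 ↦ 8 + 4|_8 = 12 ⇒ 11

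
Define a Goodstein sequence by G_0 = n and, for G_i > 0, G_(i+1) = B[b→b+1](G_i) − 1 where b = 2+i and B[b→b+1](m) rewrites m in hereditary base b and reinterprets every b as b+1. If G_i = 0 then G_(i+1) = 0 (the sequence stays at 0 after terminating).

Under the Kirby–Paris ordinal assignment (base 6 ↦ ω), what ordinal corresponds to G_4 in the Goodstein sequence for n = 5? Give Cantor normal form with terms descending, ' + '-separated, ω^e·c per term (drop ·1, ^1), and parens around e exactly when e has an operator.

(0) 5|_2 = 2^2 + 1 ↦ 3^3 + 1|_3 = 28 ⇒ 27
(1) 27|_3 = 3^3 ↦ 4^4|_4 = 256 ⇒ 255
(2) 255|_4 = 3·4^3 + 3·4^2 + 3·4 + 3 ↦ 3·5^3 + 3·5^2 + 3·5 + 3|_5 = 468 ⇒ 467
(3) 467|_5 = 3·5^3 + 3·5^2 + 3·5 + 2 ↦ 3·6^3 + 3·6^2 + 3·6 + 2|_6 = 776 ⇒ 775

ω^3·3 + ω^2·3 + ω·3 + 1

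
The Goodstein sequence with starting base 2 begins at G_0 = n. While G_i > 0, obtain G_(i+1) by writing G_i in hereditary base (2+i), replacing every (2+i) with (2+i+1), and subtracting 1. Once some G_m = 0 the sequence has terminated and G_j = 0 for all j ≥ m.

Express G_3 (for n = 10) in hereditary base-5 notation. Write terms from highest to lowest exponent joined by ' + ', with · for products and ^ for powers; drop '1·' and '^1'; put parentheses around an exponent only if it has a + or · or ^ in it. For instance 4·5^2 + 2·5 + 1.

5^(5 + 1)

G_0=10  [base 2] 2^(2 + 1) + 2  →[2↦3]→  3^(3 + 1) + 3 = 84  −1 ⇒ G_1=83
G_1=83  [base 3] 3^(3 + 1) + 2  →[3↦4]→  4^(4 + 1) + 2 = 1026  −1 ⇒ G_2=1025
G_2=1025  [base 4] 4^(4 + 1) + 1  →[4↦5]→  5^(5 + 1) + 1 = 15626  −1 ⇒ G_3=15625
G_3=15625  [base 5] 5^(5 + 1)  →[5↦6]→  6^(6 + 1) = 279936  −1 ⇒ G_4=279935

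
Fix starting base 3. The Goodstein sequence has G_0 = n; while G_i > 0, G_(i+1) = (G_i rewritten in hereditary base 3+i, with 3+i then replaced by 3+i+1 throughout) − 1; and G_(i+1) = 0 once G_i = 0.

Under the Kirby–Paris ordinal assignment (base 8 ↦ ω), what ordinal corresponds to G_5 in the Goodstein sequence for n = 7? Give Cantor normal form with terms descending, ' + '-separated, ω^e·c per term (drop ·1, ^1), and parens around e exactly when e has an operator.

i=0: 7 = 2·3 + 1 (b=3); 3→4: 2·4 + 1 = 9; 9−1 = 8
i=1: 8 = 2·4 (b=4); 4→5: 2·5 = 10; 10−1 = 9
i=2: 9 = 5 + 4 (b=5); 5→6: 6 + 4 = 10; 10−1 = 9
i=3: 9 = 6 + 3 (b=6); 6→7: 7 + 3 = 10; 10−1 = 9
i=4: 9 = 7 + 2 (b=7); 7→8: 8 + 2 = 10; 10−1 = 9

ω + 1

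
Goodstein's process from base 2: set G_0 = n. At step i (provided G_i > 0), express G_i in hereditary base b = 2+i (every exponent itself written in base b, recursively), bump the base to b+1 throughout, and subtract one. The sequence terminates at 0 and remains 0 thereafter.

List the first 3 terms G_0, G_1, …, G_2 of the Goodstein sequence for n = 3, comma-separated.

3, 3, 3

(0) 3|_2 = 2 + 1 ↦ 3 + 1|_3 = 4 ⇒ 3
(1) 3|_3 = 3 ↦ 4|_4 = 4 ⇒ 3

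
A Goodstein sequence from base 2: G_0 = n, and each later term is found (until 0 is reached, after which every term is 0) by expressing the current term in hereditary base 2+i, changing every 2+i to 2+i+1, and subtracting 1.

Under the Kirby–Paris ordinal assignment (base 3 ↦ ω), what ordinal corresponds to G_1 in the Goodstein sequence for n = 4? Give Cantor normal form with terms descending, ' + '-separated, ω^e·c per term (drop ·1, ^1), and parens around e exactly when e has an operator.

G_0 = 4. HB_2(4) = 2^2. Bump = 27. G_1 = 26.
G_1 = 26. HB_3(26) = 2·3^2 + 2·3 + 2. Bump = 42. G_2 = 41.

ω^2·2 + ω·2 + 2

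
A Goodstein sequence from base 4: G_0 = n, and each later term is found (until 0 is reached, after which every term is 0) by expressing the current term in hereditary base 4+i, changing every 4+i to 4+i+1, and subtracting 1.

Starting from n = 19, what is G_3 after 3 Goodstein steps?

49

19 —HB4→ 4^2 + 3 —bump→ 5^2 + 3 = 28 —(−1)→ 27
27 —HB5→ 5^2 + 2 —bump→ 6^2 + 2 = 38 —(−1)→ 37
37 —HB6→ 6^2 + 1 —bump→ 7^2 + 1 = 50 —(−1)→ 49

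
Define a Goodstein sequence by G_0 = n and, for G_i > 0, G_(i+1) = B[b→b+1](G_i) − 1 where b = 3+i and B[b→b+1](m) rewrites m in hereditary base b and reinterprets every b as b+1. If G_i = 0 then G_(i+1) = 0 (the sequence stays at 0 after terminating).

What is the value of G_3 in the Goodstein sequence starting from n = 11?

11 —HB3→ 3^2 + 2 —bump→ 4^2 + 2 = 18 —(−1)→ 17
17 —HB4→ 4^2 + 1 —bump→ 5^2 + 1 = 26 —(−1)→ 25
25 —HB5→ 5^2 —bump→ 6^2 = 36 —(−1)→ 35
35 —HB6→ 5·6 + 5 —bump→ 5·7 + 5 = 40 —(−1)→ 39

35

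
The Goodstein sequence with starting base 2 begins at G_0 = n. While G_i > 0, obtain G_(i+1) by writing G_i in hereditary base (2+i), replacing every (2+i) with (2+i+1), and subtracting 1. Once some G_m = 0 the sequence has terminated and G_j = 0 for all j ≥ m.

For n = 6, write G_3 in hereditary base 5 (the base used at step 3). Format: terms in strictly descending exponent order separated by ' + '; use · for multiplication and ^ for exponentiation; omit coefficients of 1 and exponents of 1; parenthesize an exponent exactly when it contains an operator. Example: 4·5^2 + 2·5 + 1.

5^5

G_0=6  [base 2] 2^2 + 2  →[2↦3]→  3^3 + 3 = 30  −1 ⇒ G_1=29
G_1=29  [base 3] 3^3 + 2  →[3↦4]→  4^4 + 2 = 258  −1 ⇒ G_2=257
G_2=257  [base 4] 4^4 + 1  →[4↦5]→  5^5 + 1 = 3126  −1 ⇒ G_3=3125
G_3=3125  [base 5] 5^5  →[5↦6]→  6^6 = 46656  −1 ⇒ G_4=46655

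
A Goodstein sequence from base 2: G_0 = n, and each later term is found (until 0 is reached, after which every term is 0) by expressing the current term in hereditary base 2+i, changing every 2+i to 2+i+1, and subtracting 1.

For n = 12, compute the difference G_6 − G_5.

step 0: 12 = 2^(2 + 1) + 2^2; sub 3 for 2: 3^(3 + 1) + 3^3; = 108; G_1 = 108−1 = 107
step 1: 107 = 3^(3 + 1) + 2·3^2 + 2·3 + 2; sub 4 for 3: 4^(4 + 1) + 2·4^2 + 2·4 + 2; = 1066; G_2 = 1066−1 = 1065
step 2: 1065 = 4^(4 + 1) + 2·4^2 + 2·4 + 1; sub 5 for 4: 5^(5 + 1) + 2·5^2 + 2·5 + 1; = 15686; G_3 = 15686−1 = 15685
step 3: 15685 = 5^(5 + 1) + 2·5^2 + 2·5; sub 6 for 5: 6^(6 + 1) + 2·6^2 + 2·6; = 280020; G_4 = 280020−1 = 280019
step 4: 280019 = 6^(6 + 1) + 2·6^2 + 6 + 5; sub 7 for 6: 7^(7 + 1) + 2·7^2 + 7 + 5; = 5764911; G_5 = 5764911−1 = 5764910
step 5: 5764910 = 7^(7 + 1) + 2·7^2 + 7 + 4; sub 8 for 7: 8^(8 + 1) + 2·8^2 + 8 + 4; = 134217868; G_6 = 134217868−1 = 134217867

128452957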